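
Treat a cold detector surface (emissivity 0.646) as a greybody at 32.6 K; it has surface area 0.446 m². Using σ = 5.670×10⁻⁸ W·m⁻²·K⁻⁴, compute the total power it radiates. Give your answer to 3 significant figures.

Area A = 0.446 m².
P = εσAT⁴ = 0.646 × 5.670×10⁻⁸ × 0.446 × (32.6)⁴ = 0.0185 W.

P ≈ 0.0185 W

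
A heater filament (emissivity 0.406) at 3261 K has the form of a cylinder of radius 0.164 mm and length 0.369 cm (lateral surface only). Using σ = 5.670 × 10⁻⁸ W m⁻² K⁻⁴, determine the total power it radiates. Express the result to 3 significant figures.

P ≈ 9.90 W

Lateral area A = 2πrL = 2π×1.64×10⁻⁴×3.69×10⁻³ = 3.80233×10⁻⁶ m².
P = εσAT⁴ = 0.406 × 5.670×10⁻⁸ × 3.80233×10⁻⁶ × (3261)⁴ = 9.90 W.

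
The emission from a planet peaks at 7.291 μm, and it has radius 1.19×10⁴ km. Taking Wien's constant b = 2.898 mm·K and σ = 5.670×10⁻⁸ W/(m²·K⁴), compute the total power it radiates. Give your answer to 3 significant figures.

Wien's law: T = b/λ_max = 2.898×10⁻³/7.291×10⁻⁶ = 397.476 K.
Surface area A = 4πR² = 4π(1.19×10⁷ m)² = 1.77952×10¹⁵ m².
Then P = σAT⁴ = 5.670×10⁻⁸×1.77952×10¹⁵×(397.476)⁴ = 2.52×10¹⁸ W.

P ≈ 2.52×10¹⁸ W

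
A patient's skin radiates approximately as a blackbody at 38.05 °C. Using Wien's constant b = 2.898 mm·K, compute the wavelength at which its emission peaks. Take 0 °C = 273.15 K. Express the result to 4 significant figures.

λ_max ≈ 9.312 μm

T = 38.05 °C + 273.15 = 311.20 K.
Wien's displacement law: λ_max = b/T = (2.898×10⁻³ m·K)/(311.20 K) = 9.3123×10⁻⁶ m.
That is 9.312 μm, in the infrared range.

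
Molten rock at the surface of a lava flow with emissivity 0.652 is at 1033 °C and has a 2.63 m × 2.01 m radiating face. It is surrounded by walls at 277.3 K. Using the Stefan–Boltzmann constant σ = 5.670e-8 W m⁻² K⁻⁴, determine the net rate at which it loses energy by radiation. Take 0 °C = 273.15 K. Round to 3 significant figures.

T = 1033 °C + 273.15 = 1306.15 K.
Area A = 2.63 × 2.01 = 5.2863 m².
Net radiated power P_net = εσA(T⁴ − T₀⁴) = 0.652×5.670×10⁻⁸×5.2863×(1306.15⁴ − 277.3⁴).
T⁴ − T₀⁴ = 2.91053×10¹² − 5.91289×10⁹ = 2.90462×10¹² K⁴, so P_net = 5.68×10⁵ W.

Net loss ≈ 5.68×10⁵ W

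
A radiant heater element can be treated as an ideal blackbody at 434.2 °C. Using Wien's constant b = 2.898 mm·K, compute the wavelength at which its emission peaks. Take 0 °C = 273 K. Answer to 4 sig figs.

λ_max ≈ 4.098 μm

T = 434.2 °C + 273 = 707.2 K.
Wien's displacement law: λ_max = b/T = (2.898×10⁻³ m·K)/(707.2 K) = 4.0979×10⁻⁶ m.
That is 4.098 μm, in the infrared range.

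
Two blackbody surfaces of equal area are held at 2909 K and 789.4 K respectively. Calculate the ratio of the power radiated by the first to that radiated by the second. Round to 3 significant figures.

With equal areas, P₁/P₂ = (T₁/T₂)⁴ = (2909/789.4)⁴ = 184.

P₁/P₂ ≈ 184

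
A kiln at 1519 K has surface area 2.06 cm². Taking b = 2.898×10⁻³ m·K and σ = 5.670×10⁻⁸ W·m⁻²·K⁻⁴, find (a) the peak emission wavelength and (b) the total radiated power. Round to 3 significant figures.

λ_max ≈ 1.91×10³ nm; P ≈ 62.2 W

(a) λ_max = b/T = 2.898×10⁻³/1519 = 1.908×10⁻⁶ m = 1.91×10³ nm.
Area A = 2.06 cm² = 2.06×10⁻⁴ m².
(b) P = σAT⁴ = 5.670×10⁻⁸×2.06×10⁻⁴×(1519)⁴ = 62.2 W.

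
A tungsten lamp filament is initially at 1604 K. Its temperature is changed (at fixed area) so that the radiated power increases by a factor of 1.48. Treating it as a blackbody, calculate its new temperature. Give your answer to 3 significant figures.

T₂ ≈ 1.77×10³ K

P ∝ T⁴, so T₂/T₁ = (P₂/P₁)^(1/4) = (1.48)^(1/4) = 1.10297.
T₂ = 1604 × 1.10297 = 1.77×10³ K.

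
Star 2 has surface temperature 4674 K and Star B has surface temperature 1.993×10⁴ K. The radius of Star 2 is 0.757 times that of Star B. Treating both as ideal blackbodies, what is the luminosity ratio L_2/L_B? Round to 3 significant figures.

L_2/L_B ≈ 1.73×10⁻³

L ∝ R²T⁴, so L_2/L_B = (R_2/R_B)²(T_2/T_B)⁴ = (0.757)² × (4674/1.993×10⁴)⁴ = 0.573049 × 3.02500×10⁻³ = 1.73×10⁻³.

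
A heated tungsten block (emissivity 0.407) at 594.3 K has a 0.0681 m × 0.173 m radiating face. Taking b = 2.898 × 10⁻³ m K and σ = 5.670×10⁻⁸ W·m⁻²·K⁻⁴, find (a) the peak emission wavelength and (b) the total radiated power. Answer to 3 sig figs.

λ_max ≈ 4.88 μm; P ≈ 33.9 W

(a) λ_max = b/T = 2.898×10⁻³/594.3 = 4.876×10⁻⁶ m = 4.88 μm.
Area A = 0.0681 × 0.173 = 0.0117813 m².
(b) P = εσAT⁴ = 0.407×5.670×10⁻⁸×0.0117813×(594.3)⁴ = 33.9 W.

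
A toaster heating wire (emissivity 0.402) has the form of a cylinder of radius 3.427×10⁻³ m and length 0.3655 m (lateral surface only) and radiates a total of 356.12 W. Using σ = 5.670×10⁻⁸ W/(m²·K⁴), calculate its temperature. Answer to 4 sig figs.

Lateral area A = 2πrL = 2π×3.427×10⁻³×0.3655 = 7.87012×10⁻³ m².
P = εσAT⁴ ⇒ T = (P/(εσA))^(1/4) = (356.12/(0.402×5.670×10⁻⁸×7.87012×10⁻³))^(1/4) = 1187 K.

T ≈ 1187 K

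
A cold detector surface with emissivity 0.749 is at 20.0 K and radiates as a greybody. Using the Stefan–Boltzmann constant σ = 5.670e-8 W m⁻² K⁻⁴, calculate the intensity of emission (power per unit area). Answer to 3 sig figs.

I ≈ 6.79×10⁻³ W/m²

Stefan–Boltzmann: I = εσT⁴ = 0.749 × 5.670×10⁻⁸ × (20.0)⁴ = 6.79×10⁻³ W/m².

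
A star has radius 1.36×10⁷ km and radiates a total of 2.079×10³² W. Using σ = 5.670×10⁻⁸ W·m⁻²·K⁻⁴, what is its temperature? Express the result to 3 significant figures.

Surface area A = 4πR² = 4π(1.36×10¹⁰ m)² = 2.32428×10²¹ m².
P = σAT⁴ ⇒ T = (P/(σA))^(1/4) = (2.079×10³²/(5.670×10⁻⁸×2.32428×10²¹))^(1/4) = 3.54×10⁴ K.

T ≈ 3.54×10⁴ K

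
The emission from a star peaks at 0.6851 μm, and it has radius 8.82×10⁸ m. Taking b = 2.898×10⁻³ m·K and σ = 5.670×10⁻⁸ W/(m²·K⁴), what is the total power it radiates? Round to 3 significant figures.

Wien's law: T = b/λ_max = 2.898×10⁻³/6.851×10⁻⁷ = 4230.04 K.
Surface area A = 4πR² = 4π(8.82×10⁸ m)² = 9.77568×10¹⁸ m².
Then P = σAT⁴ = 5.670×10⁻⁸×9.77568×10¹⁸×(4230.04)⁴ = 1.77×10²⁶ W.

P ≈ 1.77×10²⁶ W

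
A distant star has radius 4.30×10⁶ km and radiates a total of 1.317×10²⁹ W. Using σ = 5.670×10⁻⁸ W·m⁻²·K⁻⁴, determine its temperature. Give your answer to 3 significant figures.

Surface area A = 4πR² = 4π(4.30×10⁹ m)² = 2.32352×10²⁰ m².
P = σAT⁴ ⇒ T = (P/(σA))^(1/4) = (1.317×10²⁹/(5.670×10⁻⁸×2.32352×10²⁰))^(1/4) = 1.00×10⁴ K.

T ≈ 1.00×10⁴ K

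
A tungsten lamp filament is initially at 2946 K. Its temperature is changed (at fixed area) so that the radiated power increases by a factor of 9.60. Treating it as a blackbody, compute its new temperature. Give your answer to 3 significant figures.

T₂ ≈ 5.19×10³ K

P ∝ T⁴, so T₂/T₁ = (P₂/P₁)^(1/4) = (9.60)^(1/4) = 1.76022.
T₂ = 2946 × 1.76022 = 5.19×10³ K.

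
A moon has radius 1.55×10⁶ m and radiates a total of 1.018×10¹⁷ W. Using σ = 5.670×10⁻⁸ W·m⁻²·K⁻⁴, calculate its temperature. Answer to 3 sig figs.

T ≈ 494 K

Surface area A = 4πR² = 4π(1.55×10⁶ m)² = 3.01907×10¹³ m².
P = σAT⁴ ⇒ T = (P/(σA))^(1/4) = (1.018×10¹⁷/(5.670×10⁻⁸×3.01907×10¹³))^(1/4) = 494 K.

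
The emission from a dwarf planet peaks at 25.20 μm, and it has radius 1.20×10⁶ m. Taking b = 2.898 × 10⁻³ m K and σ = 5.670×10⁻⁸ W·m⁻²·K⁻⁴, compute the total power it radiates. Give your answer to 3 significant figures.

Wien's law: T = b/λ_max = 2.898×10⁻³/2.520×10⁻⁵ = 115.000 K.
Surface area A = 4πR² = 4π(1.20×10⁶ m)² = 1.80956×10¹³ m².
Then P = σAT⁴ = 5.670×10⁻⁸×1.80956×10¹³×(115.000)⁴ = 1.79×10¹⁴ W.

P ≈ 1.79×10¹⁴ W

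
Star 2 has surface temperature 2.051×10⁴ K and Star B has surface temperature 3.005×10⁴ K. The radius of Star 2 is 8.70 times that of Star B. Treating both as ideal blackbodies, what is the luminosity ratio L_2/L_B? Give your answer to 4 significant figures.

L_2/L_B ≈ 16.43

L ∝ R²T⁴, so L_2/L_B = (R_2/R_B)²(T_2/T_B)⁴ = (8.70)² × (2.051×10⁴/3.005×10⁴)⁴ = 75.69 × 0.217012 = 16.43.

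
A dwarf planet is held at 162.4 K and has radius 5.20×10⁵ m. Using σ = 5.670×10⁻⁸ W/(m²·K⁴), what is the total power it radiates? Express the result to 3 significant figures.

P ≈ 1.34×10¹⁴ W

Surface area A = 4πR² = 4π(5.20×10⁵ m)² = 3.39795×10¹² m².
P = σAT⁴ = 5.670×10⁻⁸ × 3.39795×10¹² × (162.4)⁴ = 1.34×10¹⁴ W.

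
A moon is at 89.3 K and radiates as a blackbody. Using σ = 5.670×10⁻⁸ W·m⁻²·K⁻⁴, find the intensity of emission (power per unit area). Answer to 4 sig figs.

Stefan–Boltzmann: I = σT⁴ = 5.670×10⁻⁸ × (89.3)⁴ = 3.606 W/m².

I ≈ 3.606 W/m²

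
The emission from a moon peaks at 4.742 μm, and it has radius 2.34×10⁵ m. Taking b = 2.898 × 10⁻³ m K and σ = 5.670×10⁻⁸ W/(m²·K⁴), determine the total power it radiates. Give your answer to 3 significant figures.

P ≈ 5.44×10¹⁵ W

Wien's law: T = b/λ_max = 2.898×10⁻³/4.742×10⁻⁶ = 611.135 K.
Surface area A = 4πR² = 4π(2.34×10⁵ m)² = 6.88084×10¹¹ m².
Then P = σAT⁴ = 5.670×10⁻⁸×6.88084×10¹¹×(611.135)⁴ = 5.44×10¹⁵ W.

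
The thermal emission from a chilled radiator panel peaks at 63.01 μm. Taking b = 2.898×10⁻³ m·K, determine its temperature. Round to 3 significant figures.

T ≈ 46.0 K

Wien's law gives T = b/λ_max = (2.898×10⁻³ m·K)/(6.301×10⁻⁵ m) = 46.0 K.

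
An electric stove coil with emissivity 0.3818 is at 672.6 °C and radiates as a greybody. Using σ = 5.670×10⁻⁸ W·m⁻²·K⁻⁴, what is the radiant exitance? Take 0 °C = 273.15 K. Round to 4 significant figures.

I ≈ 1.732×10⁴ W/m²

T = 672.6 °C + 273.15 = 945.75 K.
Stefan–Boltzmann: I = εσT⁴ = 0.3818 × 5.670×10⁻⁸ × (945.75)⁴ = 1.732×10⁴ W/m².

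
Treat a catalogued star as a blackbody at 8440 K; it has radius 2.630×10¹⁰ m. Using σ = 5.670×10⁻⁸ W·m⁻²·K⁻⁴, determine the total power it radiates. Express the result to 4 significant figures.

P ≈ 2.501×10³⁰ W

Surface area A = 4πR² = 4π(2.630×10¹⁰ m)² = 8.69203×10²¹ m².
P = σAT⁴ = 5.670×10⁻⁸ × 8.69203×10²¹ × (8440)⁴ = 2.501×10³⁰ W.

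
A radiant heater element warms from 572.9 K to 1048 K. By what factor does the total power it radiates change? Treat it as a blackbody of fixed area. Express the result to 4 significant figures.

P ∝ T⁴, so P₂/P₁ = (T₂/T₁)⁴ = (1048/572.9)⁴ = (1.82929)⁴ = 11.20.

P₂/P₁ ≈ 11.20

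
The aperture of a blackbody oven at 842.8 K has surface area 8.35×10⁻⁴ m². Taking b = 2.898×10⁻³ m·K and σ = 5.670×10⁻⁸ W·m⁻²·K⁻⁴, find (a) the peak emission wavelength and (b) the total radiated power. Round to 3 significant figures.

(a) λ_max = b/T = 2.898×10⁻³/842.8 = 3.439×10⁻⁶ m = 3.44 μm.
Area A = 8.35×10⁻⁴ m².
(b) P = σAT⁴ = 5.670×10⁻⁸×8.35×10⁻⁴×(842.8)⁴ = 23.9 W.

λ_max ≈ 3.44 μm; P ≈ 23.9 W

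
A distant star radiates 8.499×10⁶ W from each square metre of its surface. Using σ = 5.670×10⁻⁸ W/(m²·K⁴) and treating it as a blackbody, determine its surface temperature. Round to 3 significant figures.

I = σT⁴, so T = (I/σ)^(1/4) = (8.499×10⁶/(5.670×10⁻⁸))^(1/4) = 3.50×10³ K.

T ≈ 3.50×10³ K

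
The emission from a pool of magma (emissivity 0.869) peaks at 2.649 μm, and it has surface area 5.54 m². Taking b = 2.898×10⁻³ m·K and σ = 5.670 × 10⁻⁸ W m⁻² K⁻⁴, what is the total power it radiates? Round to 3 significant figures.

Wien's law: T = b/λ_max = 2.898×10⁻³/2.649×10⁻⁶ = 1094.00 K.
Area A = 5.54 m².
Then P = εσAT⁴ = 0.869×5.670×10⁻⁸×5.54×(1094.00)⁴ = 3.91×10⁵ W.

P ≈ 3.91×10⁵ W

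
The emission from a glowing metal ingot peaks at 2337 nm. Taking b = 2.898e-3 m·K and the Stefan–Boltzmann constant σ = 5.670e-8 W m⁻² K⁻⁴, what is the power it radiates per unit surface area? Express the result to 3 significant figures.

Wien's law: T = b/λ_max = 2.898×10⁻³/2.337×10⁻⁶ = 1240.05 K.
Then I = σT⁴ = 5.670×10⁻⁸×(1240.05)⁴ = 1.34×10⁵ W/m².

I ≈ 1.34×10⁵ W/m²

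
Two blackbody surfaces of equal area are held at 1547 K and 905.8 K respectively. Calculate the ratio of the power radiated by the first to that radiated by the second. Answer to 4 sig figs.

P₁/P₂ ≈ 8.508

With equal areas, P₁/P₂ = (T₁/T₂)⁴ = (1547/905.8)⁴ = 8.508.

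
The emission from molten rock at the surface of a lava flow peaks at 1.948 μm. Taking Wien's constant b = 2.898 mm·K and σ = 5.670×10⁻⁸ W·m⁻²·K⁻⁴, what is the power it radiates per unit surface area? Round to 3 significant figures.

I ≈ 2.78×10⁵ W/m²

Wien's law: T = b/λ_max = 2.898×10⁻³/1.948×10⁻⁶ = 1487.68 K.
Then I = σT⁴ = 5.670×10⁻⁸×(1487.68)⁴ = 2.78×10⁵ W/m².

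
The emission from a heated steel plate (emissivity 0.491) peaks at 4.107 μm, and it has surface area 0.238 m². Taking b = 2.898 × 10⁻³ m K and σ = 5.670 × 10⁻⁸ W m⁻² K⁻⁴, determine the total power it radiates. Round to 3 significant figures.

Wien's law: T = b/λ_max = 2.898×10⁻³/4.107×10⁻⁶ = 705.625 K.
Area A = 0.238 m².
Then P = εσAT⁴ = 0.491×5.670×10⁻⁸×0.238×(705.625)⁴ = 1.64×10³ W.

P ≈ 1.64×10³ W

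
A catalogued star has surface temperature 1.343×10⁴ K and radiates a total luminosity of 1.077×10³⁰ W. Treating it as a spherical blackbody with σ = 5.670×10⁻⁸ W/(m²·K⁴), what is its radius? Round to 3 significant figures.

R ≈ 6.82×10⁹ m

L = 4πR²σT⁴ ⇒ R = √(L/(4πσT⁴)).
σT⁴ = 1.84454×10⁹ W/m², so R = √(1.077×10³⁰/(4π×1.84454×10⁹)) = 6.82×10⁹ m.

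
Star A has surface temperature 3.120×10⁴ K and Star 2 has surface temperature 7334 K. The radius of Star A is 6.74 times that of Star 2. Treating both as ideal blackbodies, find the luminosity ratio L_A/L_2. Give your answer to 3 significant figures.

L_A/L_2 ≈ 1.49×10⁴

L ∝ R²T⁴, so L_A/L_2 = (R_A/R_2)²(T_A/T_2)⁴ = (6.74)² × (3.120×10⁴/7334)⁴ = 45.4276 × 327.533 = 1.49×10⁴.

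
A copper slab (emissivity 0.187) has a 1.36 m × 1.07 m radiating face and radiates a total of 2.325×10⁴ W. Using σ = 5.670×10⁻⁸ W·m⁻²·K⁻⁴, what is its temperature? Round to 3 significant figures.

T ≈ 1.11×10³ K

Area A = 1.36 × 1.07 = 1.4552 m².
P = εσAT⁴ ⇒ T = (P/(εσA))^(1/4) = (2.325×10⁴/(0.187×5.670×10⁻⁸×1.4552))^(1/4) = 1.11×10³ K.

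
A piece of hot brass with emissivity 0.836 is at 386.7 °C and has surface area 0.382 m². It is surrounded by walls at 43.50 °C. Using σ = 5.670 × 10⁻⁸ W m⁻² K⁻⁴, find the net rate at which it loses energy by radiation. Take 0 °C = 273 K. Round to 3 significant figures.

Net loss ≈ 3.25×10³ W

T = 386.7 °C + 273 = 659.7 K.
Surroundings: T = 43.50 °C + 273 = 316.50 K.
Area A = 0.382 m².
Net radiated power P_net = εσA(T⁴ − T₀⁴) = 0.836×5.670×10⁻⁸×0.382×(659.7⁴ − 316.50⁴).
T⁴ − T₀⁴ = 1.89403×10¹¹ − 1.00345×10¹⁰ = 1.79368×10¹¹ K⁴, so P_net = 3.25×10³ W.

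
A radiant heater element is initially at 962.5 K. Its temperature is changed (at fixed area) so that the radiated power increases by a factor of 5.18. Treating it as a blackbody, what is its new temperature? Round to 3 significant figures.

T₂ ≈ 1.45×10³ K

P ∝ T⁴, so T₂/T₁ = (P₂/P₁)^(1/4) = (5.18)^(1/4) = 1.50863.
T₂ = 962.5 × 1.50863 = 1.45×10³ K.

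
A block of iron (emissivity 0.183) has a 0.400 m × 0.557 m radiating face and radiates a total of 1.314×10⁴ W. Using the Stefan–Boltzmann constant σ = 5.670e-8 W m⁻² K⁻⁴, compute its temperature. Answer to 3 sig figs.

Area A = 0.400 × 0.557 = 0.2228 m².
P = εσAT⁴ ⇒ T = (P/(εσA))^(1/4) = (1.314×10⁴/(0.183×5.670×10⁻⁸×0.2228))^(1/4) = 1.54×10³ K.

T ≈ 1.54×10³ K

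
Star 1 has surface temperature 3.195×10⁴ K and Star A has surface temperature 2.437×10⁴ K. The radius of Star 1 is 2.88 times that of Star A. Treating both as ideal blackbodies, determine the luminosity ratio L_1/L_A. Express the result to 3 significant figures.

L_1/L_A ≈ 24.5

L ∝ R²T⁴, so L_1/L_A = (R_1/R_A)²(T_1/T_A)⁴ = (2.88)² × (3.195×10⁴/2.437×10⁴)⁴ = 8.2944 × 2.95435 = 24.5.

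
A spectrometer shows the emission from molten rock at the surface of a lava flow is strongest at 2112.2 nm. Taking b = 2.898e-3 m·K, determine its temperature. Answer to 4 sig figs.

Wien's law gives T = b/λ_max = (2.898×10⁻³ m·K)/(2.1122×10⁻⁶ m) = 1372 K.

T ≈ 1372 K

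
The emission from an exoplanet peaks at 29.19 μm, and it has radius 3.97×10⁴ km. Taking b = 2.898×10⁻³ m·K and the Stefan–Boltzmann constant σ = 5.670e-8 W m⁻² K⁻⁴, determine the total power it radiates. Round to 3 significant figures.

P ≈ 1.09×10¹⁷ W

Wien's law: T = b/λ_max = 2.898×10⁻³/2.919×10⁻⁵ = 99.2806 K.
Surface area A = 4πR² = 4π(3.97×10⁷ m)² = 1.98057×10¹⁶ m².
Then P = σAT⁴ = 5.670×10⁻⁸×1.98057×10¹⁶×(99.2806)⁴ = 1.09×10¹⁷ W.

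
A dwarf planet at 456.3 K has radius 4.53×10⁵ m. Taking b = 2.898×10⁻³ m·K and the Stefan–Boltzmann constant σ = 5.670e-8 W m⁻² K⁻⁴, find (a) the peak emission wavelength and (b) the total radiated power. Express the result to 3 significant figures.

λ_max ≈ 6.35 μm; P ≈ 6.34×10¹⁵ W

(a) λ_max = b/T = 2.898×10⁻³/456.3 = 6.351×10⁻⁶ m = 6.35 μm.
Surface area A = 4πR² = 4π(4.53×10⁵ m)² = 2.57873×10¹² m².
(b) P = σAT⁴ = 5.670×10⁻⁸×2.57873×10¹²×(456.3)⁴ = 6.34×10¹⁵ W.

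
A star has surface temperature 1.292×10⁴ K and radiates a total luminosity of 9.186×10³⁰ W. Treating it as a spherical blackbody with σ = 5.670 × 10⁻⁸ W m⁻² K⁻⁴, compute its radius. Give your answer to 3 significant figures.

R ≈ 2.15×10¹⁰ m

L = 4πR²σT⁴ ⇒ R = √(L/(4πσT⁴)).
σT⁴ = 1.57991×10⁹ W/m², so R = √(9.186×10³⁰/(4π×1.57991×10⁹)) = 2.15×10¹⁰ m.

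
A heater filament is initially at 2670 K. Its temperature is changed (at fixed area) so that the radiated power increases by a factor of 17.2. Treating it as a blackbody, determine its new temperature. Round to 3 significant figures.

P ∝ T⁴, so T₂/T₁ = (P₂/P₁)^(1/4) = (17.2)^(1/4) = 2.03649.
T₂ = 2670 × 2.03649 = 5.44×10³ K.

T₂ ≈ 5.44×10³ K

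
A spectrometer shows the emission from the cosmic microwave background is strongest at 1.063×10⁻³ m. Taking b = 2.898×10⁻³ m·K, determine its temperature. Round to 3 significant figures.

T ≈ 2.73 K

Wien's law gives T = b/λ_max = (2.898×10⁻³ m·K)/(1.063×10⁻³ m) = 2.73 K.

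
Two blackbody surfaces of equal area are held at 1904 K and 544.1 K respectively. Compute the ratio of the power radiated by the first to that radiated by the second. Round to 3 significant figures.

P₁/P₂ ≈ 150

With equal areas, P₁/P₂ = (T₁/T₂)⁴ = (1904/544.1)⁴ = 150.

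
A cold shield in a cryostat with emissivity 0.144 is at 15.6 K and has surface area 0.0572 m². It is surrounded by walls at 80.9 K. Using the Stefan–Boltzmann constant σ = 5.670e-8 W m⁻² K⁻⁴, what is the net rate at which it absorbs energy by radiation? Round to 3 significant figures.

Net gain ≈ 0.0200 W

Area A = 0.0572 m².
Net radiated power P_net = εσA(T⁴ − T₀⁴) = 0.144×5.670×10⁻⁸×0.0572×(15.6⁴ − 80.9⁴).
T⁴ − T₀⁴ = 59224.1 − 4.28345×10⁷ = -4.27753×10⁷ K⁴, so P_net = -0.0200 W — negative, meaning a net gain of 0.0200 W.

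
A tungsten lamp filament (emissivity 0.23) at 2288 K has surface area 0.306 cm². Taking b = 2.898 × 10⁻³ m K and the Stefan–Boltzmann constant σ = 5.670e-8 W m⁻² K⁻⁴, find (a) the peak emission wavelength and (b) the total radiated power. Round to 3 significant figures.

λ_max ≈ 1.27×10³ nm; P ≈ 10.9 W

(a) λ_max = b/T = 2.898×10⁻³/2288 = 1.267×10⁻⁶ m = 1.27×10³ nm.
Area A = 0.306 cm² = 3.06×10⁻⁵ m².
(b) P = εσAT⁴ = 0.23×5.670×10⁻⁸×3.06×10⁻⁵×(2288)⁴ = 10.9 W.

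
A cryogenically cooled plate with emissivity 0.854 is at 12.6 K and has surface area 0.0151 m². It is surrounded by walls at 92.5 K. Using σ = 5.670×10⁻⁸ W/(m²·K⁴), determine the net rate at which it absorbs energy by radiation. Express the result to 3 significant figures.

Net gain ≈ 0.0535 W

Area A = 0.0151 m².
Net radiated power P_net = εσA(T⁴ − T₀⁴) = 0.854×5.670×10⁻⁸×0.0151×(12.6⁴ − 92.5⁴).
T⁴ − T₀⁴ = 25204.7 − 7.32094×10⁷ = -7.31842×10⁷ K⁴, so P_net = -0.0535 W — negative, meaning a net gain of 0.0535 W.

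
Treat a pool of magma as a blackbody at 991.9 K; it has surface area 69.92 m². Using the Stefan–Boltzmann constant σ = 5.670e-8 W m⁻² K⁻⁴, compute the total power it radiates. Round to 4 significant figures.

Area A = 69.92 m².
P = σAT⁴ = 5.670×10⁻⁸ × 69.92 × (991.9)⁴ = 3.838×10⁶ W.

P ≈ 3.838×10⁶ W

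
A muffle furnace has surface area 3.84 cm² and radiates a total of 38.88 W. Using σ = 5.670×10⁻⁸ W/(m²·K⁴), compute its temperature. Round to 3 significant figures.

Area A = 3.84 cm² = 3.84×10⁻⁴ m².
P = σAT⁴ ⇒ T = (P/(σA))^(1/4) = (38.88/(5.670×10⁻⁸×3.84×10⁻⁴))^(1/4) = 1.16×10³ K.

T ≈ 1.16×10³ K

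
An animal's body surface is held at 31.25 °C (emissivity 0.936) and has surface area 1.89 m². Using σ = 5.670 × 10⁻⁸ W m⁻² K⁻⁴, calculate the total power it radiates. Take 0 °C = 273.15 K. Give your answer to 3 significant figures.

P ≈ 861 W

T = 31.25 °C + 273.15 = 304.40 K.
Area A = 1.89 m².
P = εσAT⁴ = 0.936 × 5.670×10⁻⁸ × 1.89 × (304.40)⁴ = 861 W.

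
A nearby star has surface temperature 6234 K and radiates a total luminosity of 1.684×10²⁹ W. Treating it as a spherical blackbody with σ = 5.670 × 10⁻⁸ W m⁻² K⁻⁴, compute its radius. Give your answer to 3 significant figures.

R ≈ 1.25×10¹⁰ m

L = 4πR²σT⁴ ⇒ R = √(L/(4πσT⁴)).
σT⁴ = 8.56348×10⁷ W/m², so R = √(1.684×10²⁹/(4π×8.56348×10⁷)) = 1.25×10¹⁰ m.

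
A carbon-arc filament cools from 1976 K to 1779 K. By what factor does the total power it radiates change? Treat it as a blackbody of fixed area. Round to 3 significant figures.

P ∝ T⁴, so P₂/P₁ = (T₂/T₁)⁴ = (1779/1976)⁴ = (0.900304)⁴ = 0.657.

P₂/P₁ ≈ 0.657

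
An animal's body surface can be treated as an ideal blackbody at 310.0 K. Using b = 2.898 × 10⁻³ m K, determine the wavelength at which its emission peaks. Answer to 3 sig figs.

λ_max ≈ 9.35 μm

Wien's displacement law: λ_max = b/T = (2.898×10⁻³ m·K)/(310.0 K) = 9.348×10⁻⁶ m.
That is 9.35 μm, in the infrared range.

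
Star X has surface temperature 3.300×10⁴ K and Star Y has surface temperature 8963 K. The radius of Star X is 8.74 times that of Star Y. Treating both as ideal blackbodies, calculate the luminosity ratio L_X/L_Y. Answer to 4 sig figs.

L_X/L_Y ≈ 1.404×10⁴

L ∝ R²T⁴, so L_X/L_Y = (R_X/R_Y)²(T_X/T_Y)⁴ = (8.74)² × (3.300×10⁴/8963)⁴ = 76.3876 × 183.756 = 1.404×10⁴.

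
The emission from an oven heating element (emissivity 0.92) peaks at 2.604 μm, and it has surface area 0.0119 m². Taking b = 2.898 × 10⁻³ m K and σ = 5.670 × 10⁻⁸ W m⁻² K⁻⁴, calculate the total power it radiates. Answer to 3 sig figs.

Wien's law: T = b/λ_max = 2.898×10⁻³/2.604×10⁻⁶ = 1112.90 K.
Area A = 0.0119 m².
Then P = εσAT⁴ = 0.92×5.670×10⁻⁸×0.0119×(1112.90)⁴ = 952 W.

P ≈ 952 W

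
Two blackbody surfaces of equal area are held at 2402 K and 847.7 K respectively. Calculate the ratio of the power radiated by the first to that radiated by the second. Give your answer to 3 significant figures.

P₁/P₂ ≈ 64.5

With equal areas, P₁/P₂ = (T₁/T₂)⁴ = (2402/847.7)⁴ = 64.5.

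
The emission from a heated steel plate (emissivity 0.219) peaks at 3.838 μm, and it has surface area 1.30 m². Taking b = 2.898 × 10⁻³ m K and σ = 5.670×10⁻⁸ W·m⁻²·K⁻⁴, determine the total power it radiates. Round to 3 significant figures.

Wien's law: T = b/λ_max = 2.898×10⁻³/3.838×10⁻⁶ = 755.081 K.
Area A = 1.30 m².
Then P = εσAT⁴ = 0.219×5.670×10⁻⁸×1.30×(755.081)⁴ = 5.25×10³ W.

P ≈ 5.25×10³ W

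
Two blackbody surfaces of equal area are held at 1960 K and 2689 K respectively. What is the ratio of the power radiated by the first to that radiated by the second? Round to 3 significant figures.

P₁/P₂ ≈ 0.282

With equal areas, P₁/P₂ = (T₁/T₂)⁴ = (1960/2689)⁴ = 0.282.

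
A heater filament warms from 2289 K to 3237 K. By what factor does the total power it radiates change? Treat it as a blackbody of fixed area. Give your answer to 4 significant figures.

P ∝ T⁴, so P₂/P₁ = (T₂/T₁)⁴ = (3237/2289)⁴ = (1.41415)⁴ = 3.999.

P₂/P₁ ≈ 3.999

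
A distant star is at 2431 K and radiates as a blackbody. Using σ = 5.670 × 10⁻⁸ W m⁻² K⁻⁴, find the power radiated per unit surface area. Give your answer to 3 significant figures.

I ≈ 1.98×10⁶ W/m²

Stefan–Boltzmann: I = σT⁴ = 5.670×10⁻⁸ × (2431)⁴ = 1.98×10⁶ W/m².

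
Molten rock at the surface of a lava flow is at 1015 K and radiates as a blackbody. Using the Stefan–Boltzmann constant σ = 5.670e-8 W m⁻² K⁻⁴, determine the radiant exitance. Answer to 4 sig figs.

Stefan–Boltzmann: I = σT⁴ = 5.670×10⁻⁸ × (1015)⁴ = 6.018×10⁴ W/m².

I ≈ 6.018×10⁴ W/m²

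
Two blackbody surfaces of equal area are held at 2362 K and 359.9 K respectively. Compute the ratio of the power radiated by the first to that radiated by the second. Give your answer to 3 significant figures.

P₁/P₂ ≈ 1.86×10³

With equal areas, P₁/P₂ = (T₁/T₂)⁴ = (2362/359.9)⁴ = 1.86×10³.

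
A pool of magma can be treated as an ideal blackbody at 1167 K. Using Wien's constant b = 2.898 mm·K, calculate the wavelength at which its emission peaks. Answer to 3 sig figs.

Wien's displacement law: λ_max = b/T = (2.898×10⁻³ m·K)/(1167 K) = 2.483×10⁻⁶ m.
That is 2.48×10³ nm, in the infrared range.

λ_max ≈ 2.48×10³ nm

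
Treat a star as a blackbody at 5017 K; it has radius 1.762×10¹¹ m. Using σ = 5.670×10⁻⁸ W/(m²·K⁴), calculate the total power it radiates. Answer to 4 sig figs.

Surface area A = 4πR² = 4π(1.762×10¹¹ m)² = 3.90141×10²³ m².
P = σAT⁴ = 5.670×10⁻⁸ × 3.90141×10²³ × (5017)⁴ = 1.401×10³¹ W.

P ≈ 1.401×10³¹ W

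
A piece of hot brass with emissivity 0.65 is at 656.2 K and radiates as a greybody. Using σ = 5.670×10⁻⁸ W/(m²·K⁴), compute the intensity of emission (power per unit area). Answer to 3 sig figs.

I ≈ 6.83×10³ W/m²

Stefan–Boltzmann: I = εσT⁴ = 0.65 × 5.670×10⁻⁸ × (656.2)⁴ = 6.83×10³ W/m².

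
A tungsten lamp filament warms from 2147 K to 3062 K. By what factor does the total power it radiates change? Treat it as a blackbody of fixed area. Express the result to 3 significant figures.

P ∝ T⁴, so P₂/P₁ = (T₂/T₁)⁴ = (3062/2147)⁴ = (1.42618)⁴ = 4.14.

P₂/P₁ ≈ 4.14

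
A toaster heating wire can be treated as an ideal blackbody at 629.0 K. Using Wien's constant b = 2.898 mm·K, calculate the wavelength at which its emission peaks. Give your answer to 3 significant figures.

λ_max ≈ 4.61 μm

Wien's displacement law: λ_max = b/T = (2.898×10⁻³ m·K)/(629.0 K) = 4.607×10⁻⁶ m.
That is 4.61 μm, in the infrared range.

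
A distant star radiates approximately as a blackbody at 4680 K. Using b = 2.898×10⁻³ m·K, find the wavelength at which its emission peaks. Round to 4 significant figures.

Wien's displacement law: λ_max = b/T = (2.898×10⁻³ m·K)/(4680 K) = 6.1923×10⁻⁷ m.
That is 0.6192 μm, in the visible range.

λ_max ≈ 0.6192 μm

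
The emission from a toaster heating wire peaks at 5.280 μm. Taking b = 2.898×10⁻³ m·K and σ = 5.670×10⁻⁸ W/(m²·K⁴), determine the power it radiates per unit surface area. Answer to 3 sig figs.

Wien's law: T = b/λ_max = 2.898×10⁻³/5.280×10⁻⁶ = 548.864 K.
Then I = σT⁴ = 5.670×10⁻⁸×(548.864)⁴ = 5.15×10³ W/m².

I ≈ 5.15×10³ W/m²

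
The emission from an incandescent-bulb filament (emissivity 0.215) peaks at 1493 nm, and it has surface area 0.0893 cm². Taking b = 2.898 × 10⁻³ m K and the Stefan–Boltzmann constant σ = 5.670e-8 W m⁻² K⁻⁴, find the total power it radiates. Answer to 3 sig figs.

Wien's law: T = b/λ_max = 2.898×10⁻³/1.493×10⁻⁶ = 1941.06 K.
Area A = 0.0893 cm² = 8.93×10⁻⁶ m².
Then P = εσAT⁴ = 0.215×5.670×10⁻⁸×8.93×10⁻⁶×(1941.06)⁴ = 1.55 W.

P ≈ 1.55 W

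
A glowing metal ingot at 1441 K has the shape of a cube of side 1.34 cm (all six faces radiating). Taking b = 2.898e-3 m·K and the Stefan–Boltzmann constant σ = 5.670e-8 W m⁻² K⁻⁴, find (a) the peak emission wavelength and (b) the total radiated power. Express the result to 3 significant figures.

λ_max ≈ 2.01×10³ nm; P ≈ 263 W

(a) λ_max = b/T = 2.898×10⁻³/1441 = 2.011×10⁻⁶ m = 2.01×10³ nm.
Area A = 6s² = 6×(0.0134 m)² = 1.07736×10⁻³ m².
(b) P = σAT⁴ = 5.670×10⁻⁸×1.07736×10⁻³×(1441)⁴ = 263 W.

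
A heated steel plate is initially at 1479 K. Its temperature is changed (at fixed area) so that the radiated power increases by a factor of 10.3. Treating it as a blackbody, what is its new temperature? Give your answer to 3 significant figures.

P ∝ T⁴, so T₂/T₁ = (P₂/P₁)^(1/4) = (10.3)^(1/4) = 1.79147.
T₂ = 1479 × 1.79147 = 2.65×10³ K.

T₂ ≈ 2.65×10³ K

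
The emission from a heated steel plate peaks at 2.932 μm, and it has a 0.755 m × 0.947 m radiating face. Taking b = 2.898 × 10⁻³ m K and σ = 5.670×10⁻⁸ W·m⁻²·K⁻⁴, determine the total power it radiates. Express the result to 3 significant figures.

Wien's law: T = b/λ_max = 2.898×10⁻³/2.932×10⁻⁶ = 988.404 K.
Area A = 0.755 × 0.947 = 0.714985 m².
Then P = σAT⁴ = 5.670×10⁻⁸×0.714985×(988.404)⁴ = 3.87×10⁴ W.

P ≈ 3.87×10⁴ W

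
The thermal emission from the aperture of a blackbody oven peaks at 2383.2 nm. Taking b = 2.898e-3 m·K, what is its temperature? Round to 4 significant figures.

T ≈ 1216 K

Wien's law gives T = b/λ_max = (2.898×10⁻³ m·K)/(2.3832×10⁻⁶ m) = 1216 K.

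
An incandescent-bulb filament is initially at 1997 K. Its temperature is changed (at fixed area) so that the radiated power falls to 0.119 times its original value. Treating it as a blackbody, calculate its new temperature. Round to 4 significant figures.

T₂ ≈ 1173 K

P ∝ T⁴, so T₂/T₁ = (P₂/P₁)^(1/4) = (0.119)^(1/4) = 0.587336.
T₂ = 1997 × 0.587336 = 1173 K.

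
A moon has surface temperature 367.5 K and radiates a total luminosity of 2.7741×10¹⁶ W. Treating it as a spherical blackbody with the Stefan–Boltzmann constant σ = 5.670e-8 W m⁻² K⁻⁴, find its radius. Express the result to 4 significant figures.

R ≈ 1.461×10⁶ m

L = 4πR²σT⁴ ⇒ R = √(L/(4πσT⁴)).
σT⁴ = 1034.22 W/m², so R = √(2.7741×10¹⁶/(4π×1034.22)) = 1.461×10⁶ m.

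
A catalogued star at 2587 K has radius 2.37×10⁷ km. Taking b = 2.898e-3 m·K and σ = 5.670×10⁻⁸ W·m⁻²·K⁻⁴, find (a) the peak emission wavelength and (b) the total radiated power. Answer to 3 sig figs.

(a) λ_max = b/T = 2.898×10⁻³/2587 = 1.120×10⁻⁶ m = 1.12×10³ nm.
Surface area A = 4πR² = 4π(2.37×10¹⁰ m)² = 7.05840×10²¹ m².
(b) P = σAT⁴ = 5.670×10⁻⁸×7.05840×10²¹×(2587)⁴ = 1.79×10²⁸ W.

λ_max ≈ 1.12×10³ nm; P ≈ 1.79×10²⁸ W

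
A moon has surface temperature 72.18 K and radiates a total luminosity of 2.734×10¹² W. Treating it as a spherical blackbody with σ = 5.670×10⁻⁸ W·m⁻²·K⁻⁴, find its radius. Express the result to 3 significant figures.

L = 4πR²σT⁴ ⇒ R = √(L/(4πσT⁴)).
σT⁴ = 1.53904 W/m², so R = √(2.734×10¹²/(4π×1.53904)) = 3.76×10⁵ m.

R ≈ 3.76×10⁵ m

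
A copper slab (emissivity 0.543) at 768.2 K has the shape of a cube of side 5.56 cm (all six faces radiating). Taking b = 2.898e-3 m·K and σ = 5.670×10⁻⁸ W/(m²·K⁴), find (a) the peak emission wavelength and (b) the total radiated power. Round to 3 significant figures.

λ_max ≈ 3.77 μm; P ≈ 199 W

(a) λ_max = b/T = 2.898×10⁻³/768.2 = 3.772×10⁻⁶ m = 3.77 μm.
Area A = 6s² = 6×(0.0556 m)² = 0.0185482 m².
(b) P = εσAT⁴ = 0.543×5.670×10⁻⁸×0.0185482×(768.2)⁴ = 199 W.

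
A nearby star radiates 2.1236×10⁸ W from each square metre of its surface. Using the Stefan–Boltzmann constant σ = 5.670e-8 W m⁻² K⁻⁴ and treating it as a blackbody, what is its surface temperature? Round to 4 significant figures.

T ≈ 7823 K

I = σT⁴, so T = (I/σ)^(1/4) = (2.1236×10⁸/(5.670×10⁻⁸))^(1/4) = 7823 K.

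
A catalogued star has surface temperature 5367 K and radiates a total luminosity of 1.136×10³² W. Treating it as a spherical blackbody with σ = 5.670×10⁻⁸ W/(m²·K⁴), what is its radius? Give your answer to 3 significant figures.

L = 4πR²σT⁴ ⇒ R = √(L/(4πσT⁴)).
σT⁴ = 4.70446×10⁷ W/m², so R = √(1.136×10³²/(4π×4.70446×10⁷)) = 4.38×10¹¹ m.

R ≈ 4.38×10¹¹ m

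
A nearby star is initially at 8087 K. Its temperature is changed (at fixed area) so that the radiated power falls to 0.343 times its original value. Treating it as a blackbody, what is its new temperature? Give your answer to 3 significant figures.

T₂ ≈ 6.19×10³ K

P ∝ T⁴, so T₂/T₁ = (P₂/P₁)^(1/4) = (0.343)^(1/4) = 0.765286.
T₂ = 8087 × 0.765286 = 6.19×10³ K.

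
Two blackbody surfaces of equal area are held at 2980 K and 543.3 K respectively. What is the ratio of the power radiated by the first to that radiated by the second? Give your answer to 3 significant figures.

With equal areas, P₁/P₂ = (T₁/T₂)⁴ = (2980/543.3)⁴ = 905.

P₁/P₂ ≈ 905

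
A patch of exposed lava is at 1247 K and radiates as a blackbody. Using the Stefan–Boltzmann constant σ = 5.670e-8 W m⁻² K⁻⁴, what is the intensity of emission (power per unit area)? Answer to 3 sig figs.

I ≈ 1.37×10⁵ W/m²

Stefan–Boltzmann: I = σT⁴ = 5.670×10⁻⁸ × (1247)⁴ = 1.37×10⁵ W/m².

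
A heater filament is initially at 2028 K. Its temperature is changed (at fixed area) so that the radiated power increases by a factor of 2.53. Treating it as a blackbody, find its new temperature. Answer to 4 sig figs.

P ∝ T⁴, so T₂/T₁ = (P₂/P₁)^(1/4) = (2.53)^(1/4) = 1.26119.
T₂ = 2028 × 1.26119 = 2558 K.

T₂ ≈ 2558 K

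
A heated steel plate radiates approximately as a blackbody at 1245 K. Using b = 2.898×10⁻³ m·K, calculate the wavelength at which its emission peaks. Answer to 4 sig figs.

Wien's displacement law: λ_max = b/T = (2.898×10⁻³ m·K)/(1245 K) = 2.3277×10⁻⁶ m.
That is 2.328 μm, in the infrared range.

λ_max ≈ 2.328 μm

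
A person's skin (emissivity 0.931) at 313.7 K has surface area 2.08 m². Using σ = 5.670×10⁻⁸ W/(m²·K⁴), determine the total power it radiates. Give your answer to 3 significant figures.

Area A = 2.08 m².
P = εσAT⁴ = 0.931 × 5.670×10⁻⁸ × 2.08 × (313.7)⁴ = 1.06×10³ W.

P ≈ 1.06×10³ W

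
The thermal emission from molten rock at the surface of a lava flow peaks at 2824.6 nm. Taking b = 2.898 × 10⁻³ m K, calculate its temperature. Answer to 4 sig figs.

Wien's law gives T = b/λ_max = (2.898×10⁻³ m·K)/(2.8246×10⁻⁶ m) = 1026 K.

T ≈ 1026 K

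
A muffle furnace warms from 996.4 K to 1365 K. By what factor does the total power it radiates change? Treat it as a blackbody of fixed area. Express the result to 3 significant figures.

P ∝ T⁴, so P₂/P₁ = (T₂/T₁)⁴ = (1365/996.4)⁴ = (1.36993)⁴ = 3.52.

P₂/P₁ ≈ 3.52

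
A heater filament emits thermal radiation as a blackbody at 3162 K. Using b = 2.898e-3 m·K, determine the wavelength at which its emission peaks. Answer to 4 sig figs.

Wien's displacement law: λ_max = b/T = (2.898×10⁻³ m·K)/(3162 K) = 9.1651×10⁻⁷ m.
That is 0.9165 μm, in the infrared range.

λ_max ≈ 0.9165 μm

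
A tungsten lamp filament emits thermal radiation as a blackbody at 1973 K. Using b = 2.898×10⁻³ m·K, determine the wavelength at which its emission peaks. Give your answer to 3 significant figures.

Wien's displacement law: λ_max = b/T = (2.898×10⁻³ m·K)/(1973 K) = 1.469×10⁻⁶ m.
That is 1.47×10³ nm, in the infrared range.

λ_max ≈ 1.47×10³ nm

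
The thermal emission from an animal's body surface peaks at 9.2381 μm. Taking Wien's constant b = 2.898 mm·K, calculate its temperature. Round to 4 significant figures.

Wien's law gives T = b/λ_max = (2.898×10⁻³ m·K)/(9.2381×10⁻⁶ m) = 313.7 K.

T ≈ 313.7 K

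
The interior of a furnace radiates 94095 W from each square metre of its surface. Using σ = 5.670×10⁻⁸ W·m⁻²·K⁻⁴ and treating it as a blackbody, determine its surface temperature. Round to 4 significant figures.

T ≈ 1135 K

I = σT⁴, so T = (I/σ)^(1/4) = (94095/(5.670×10⁻⁸))^(1/4) = 1135 K.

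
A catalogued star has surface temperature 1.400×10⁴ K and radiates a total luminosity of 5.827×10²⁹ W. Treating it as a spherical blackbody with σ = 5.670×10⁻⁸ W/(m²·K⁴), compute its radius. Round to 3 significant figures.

L = 4πR²σT⁴ ⇒ R = √(L/(4πσT⁴)).
σT⁴ = 2.17819×10⁹ W/m², so R = √(5.827×10²⁹/(4π×2.17819×10⁹)) = 4.61×10⁹ m.

R ≈ 4.61×10⁹ m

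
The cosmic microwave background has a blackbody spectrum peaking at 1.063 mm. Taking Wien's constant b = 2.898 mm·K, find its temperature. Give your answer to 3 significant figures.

T ≈ 2.73 K

Wien's law gives T = b/λ_max = (2.898×10⁻³ m·K)/(1.063×10⁻³ m) = 2.73 K.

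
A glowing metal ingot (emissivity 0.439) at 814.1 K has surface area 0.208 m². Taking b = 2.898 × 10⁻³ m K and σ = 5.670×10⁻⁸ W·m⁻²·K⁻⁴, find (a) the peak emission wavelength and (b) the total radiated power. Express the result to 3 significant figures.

λ_max ≈ 3.56 μm; P ≈ 2.27×10³ W

(a) λ_max = b/T = 2.898×10⁻³/814.1 = 3.560×10⁻⁶ m = 3.56 μm.
Area A = 0.208 m².
(b) P = εσAT⁴ = 0.439×5.670×10⁻⁸×0.208×(814.1)⁴ = 2.27×10³ W.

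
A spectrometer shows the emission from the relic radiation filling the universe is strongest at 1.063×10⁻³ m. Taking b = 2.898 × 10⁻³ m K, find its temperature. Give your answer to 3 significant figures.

Wien's law gives T = b/λ_max = (2.898×10⁻³ m·K)/(1.063×10⁻³ m) = 2.73 K.

T ≈ 2.73 K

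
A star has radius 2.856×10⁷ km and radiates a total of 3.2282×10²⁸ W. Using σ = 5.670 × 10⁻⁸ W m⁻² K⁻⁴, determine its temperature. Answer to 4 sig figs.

T ≈ 2730 K

Surface area A = 4πR² = 4π(2.856×10¹⁰ m)² = 1.02501×10²² m².
P = σAT⁴ ⇒ T = (P/(σA))^(1/4) = (3.2282×10²⁸/(5.670×10⁻⁸×1.02501×10²²))^(1/4) = 2730 K.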